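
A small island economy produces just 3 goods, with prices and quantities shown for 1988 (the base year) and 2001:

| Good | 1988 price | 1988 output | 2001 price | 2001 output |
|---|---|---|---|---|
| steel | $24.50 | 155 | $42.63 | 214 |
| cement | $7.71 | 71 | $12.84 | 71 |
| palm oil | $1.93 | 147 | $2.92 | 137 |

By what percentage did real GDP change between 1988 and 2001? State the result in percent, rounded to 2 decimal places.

Real GDP 1988 = Nominal GDP 1988 = 24.50·155 + 7.71·71 + 1.93·147 = 4628.62.
Real GDP 2001 (at 1988 prices) = 24.50·214 + 7.71·71 + 1.93·137 = 6054.82.
Real growth = 6054.82/4628.62 − 1 = 0.3081.

30.81%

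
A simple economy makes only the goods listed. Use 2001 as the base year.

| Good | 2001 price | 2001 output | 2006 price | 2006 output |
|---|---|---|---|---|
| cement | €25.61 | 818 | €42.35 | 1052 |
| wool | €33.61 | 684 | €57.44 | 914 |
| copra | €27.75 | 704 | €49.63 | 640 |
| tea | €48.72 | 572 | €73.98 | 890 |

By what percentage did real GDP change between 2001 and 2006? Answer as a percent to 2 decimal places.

Real GDP 2001 = Nominal GDP 2001 = 25.61·818 + 33.61·684 + 27.75·704 + 48.72·572 = 91342.06.
Real GDP 2006 (at 2001 prices) = 25.61·1052 + 33.61·914 + 27.75·640 + 48.72·890 = 118782.06.
Real growth = 118782.06/91342.06 − 1 = 0.3004.

30.04%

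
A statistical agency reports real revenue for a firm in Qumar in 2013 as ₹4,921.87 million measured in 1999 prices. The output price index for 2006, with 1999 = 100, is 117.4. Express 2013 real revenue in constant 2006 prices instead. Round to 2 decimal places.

₹5,778.28 million

Real revenue in 2006 prices = Real revenue in 1999 prices × (P_2006/P_1999) = 4921.87 × 1.174 = 5778.28.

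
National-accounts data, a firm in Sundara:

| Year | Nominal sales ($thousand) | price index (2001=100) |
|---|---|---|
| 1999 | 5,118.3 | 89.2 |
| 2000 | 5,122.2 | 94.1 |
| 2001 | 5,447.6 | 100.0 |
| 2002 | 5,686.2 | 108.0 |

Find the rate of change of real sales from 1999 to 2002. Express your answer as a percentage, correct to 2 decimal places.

-8.24%

Real sales 1999 = 5118.3/0.892 = 5738.00.
Real sales 2002 = 5686.2/1.080 = 5265.00.
Change = 5265.00/5738.00 − 1 = -0.0824.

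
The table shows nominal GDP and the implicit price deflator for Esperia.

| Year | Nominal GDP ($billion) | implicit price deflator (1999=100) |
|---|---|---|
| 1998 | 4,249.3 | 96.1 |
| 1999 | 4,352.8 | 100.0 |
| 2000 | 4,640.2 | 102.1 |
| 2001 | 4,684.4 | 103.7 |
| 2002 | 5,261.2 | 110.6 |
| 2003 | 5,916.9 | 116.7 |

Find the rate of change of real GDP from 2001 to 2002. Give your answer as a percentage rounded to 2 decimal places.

5.31%

Real GDP 2001 = 4684.4/1.037 = 4517.26.
Real GDP 2002 = 5261.2/1.106 = 4756.96.
Change = 4756.96/4517.26 − 1 = 0.0531.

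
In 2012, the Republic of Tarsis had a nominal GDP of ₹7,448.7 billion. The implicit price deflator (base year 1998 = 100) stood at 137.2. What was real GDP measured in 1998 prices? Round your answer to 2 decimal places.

₹5,429.08 billion

Real GDP = Nominal / (implicit price deflator/100) = 7448.7 / 1.372 = 5429.08.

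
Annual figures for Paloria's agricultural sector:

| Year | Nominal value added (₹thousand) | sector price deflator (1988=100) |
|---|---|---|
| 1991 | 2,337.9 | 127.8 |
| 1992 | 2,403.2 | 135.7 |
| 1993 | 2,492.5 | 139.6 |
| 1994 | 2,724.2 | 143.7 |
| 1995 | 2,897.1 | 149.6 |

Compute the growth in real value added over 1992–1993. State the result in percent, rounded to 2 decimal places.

0.82%

Real value added 1992 = 2403.2/1.357 = 1770.97.
Real value added 1993 = 2492.5/1.396 = 1785.46.
Change = 1785.46/1770.97 − 1 = 0.0082.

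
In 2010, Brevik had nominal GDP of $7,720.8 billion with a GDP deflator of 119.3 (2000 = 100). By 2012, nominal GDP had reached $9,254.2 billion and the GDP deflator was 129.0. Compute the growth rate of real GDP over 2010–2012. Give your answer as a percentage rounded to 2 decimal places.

10.85%

Real GDP 2010 = 7720.8 / 1.193 = 6471.75.
Real GDP 2012 = 9254.2 / 1.290 = 7173.80.
Real growth = 7173.80 / 6471.75 − 1 = 0.1085.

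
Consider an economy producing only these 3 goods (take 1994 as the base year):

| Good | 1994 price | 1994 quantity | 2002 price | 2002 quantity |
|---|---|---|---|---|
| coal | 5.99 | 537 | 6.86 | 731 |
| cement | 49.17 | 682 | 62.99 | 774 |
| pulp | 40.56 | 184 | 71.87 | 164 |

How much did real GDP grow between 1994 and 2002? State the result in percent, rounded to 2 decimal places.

Real GDP 1994 = Nominal GDP 1994 = 5.99·537 + 49.17·682 + 40.56·184 = 44213.61.
Real GDP 2002 (at 1994 prices) = 5.99·731 + 49.17·774 + 40.56·164 = 49088.11.
Real growth = 49088.11/44213.61 − 1 = 0.1102.

11.02%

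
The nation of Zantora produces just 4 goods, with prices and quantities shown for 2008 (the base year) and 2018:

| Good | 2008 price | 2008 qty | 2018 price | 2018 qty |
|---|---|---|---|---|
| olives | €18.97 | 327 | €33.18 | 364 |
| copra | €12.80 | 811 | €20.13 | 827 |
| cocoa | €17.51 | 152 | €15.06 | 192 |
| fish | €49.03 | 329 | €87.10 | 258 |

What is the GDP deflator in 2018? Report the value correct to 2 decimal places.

161.45

Nominal GDP 2018 = 33.18·364 + 20.13·827 + 15.06·192 + 87.10·258 = 54088.35.
Real GDP 2018 (at 2008 prices) = 18.97·364 + 12.80·827 + 17.51·192 + 49.03·258 = 33502.34.
Deflator = Nominal/Real × 100 = 54088.35/33502.34 × 100 = 161.446.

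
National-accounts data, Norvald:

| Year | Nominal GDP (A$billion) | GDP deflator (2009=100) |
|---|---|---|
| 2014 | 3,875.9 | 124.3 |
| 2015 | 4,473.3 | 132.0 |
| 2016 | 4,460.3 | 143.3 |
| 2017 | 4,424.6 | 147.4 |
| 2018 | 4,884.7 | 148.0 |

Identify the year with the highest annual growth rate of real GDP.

2018

2015: real = 4473.3/1.320 = 3388.86; growth vs 2014 (3118.18) = 8.68%.
2016: real = 4460.3/1.433 = 3112.56; growth vs 2015 (3388.86) = -8.15%.
2017: real = 4424.6/1.474 = 3001.76; growth vs 2016 (3112.56) = -3.56%.
2018: real = 4884.7/1.480 = 3300.47; growth vs 2017 (3001.76) = 9.95%.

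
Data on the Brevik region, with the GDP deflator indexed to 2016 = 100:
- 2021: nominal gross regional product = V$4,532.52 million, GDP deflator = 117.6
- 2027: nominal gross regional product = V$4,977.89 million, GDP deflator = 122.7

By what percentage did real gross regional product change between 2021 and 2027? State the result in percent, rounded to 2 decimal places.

Deflate each year: 2021 → 4532.52/1.176 = 3854.18; 2027 → 4977.89/1.227 = 4056.96.
So real gross regional product changed by 4056.96/3854.18 − 1 = 0.0526, i.e. 5.26%.

5.26%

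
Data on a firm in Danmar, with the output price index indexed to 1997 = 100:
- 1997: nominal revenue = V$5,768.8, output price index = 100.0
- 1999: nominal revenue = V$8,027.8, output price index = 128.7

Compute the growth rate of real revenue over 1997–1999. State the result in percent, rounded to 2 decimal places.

8.13%

Deflate each year: 1997 → 5768.8/1.000 = 5768.80; 1999 → 8027.8/1.287 = 6237.61.
So real revenue changed by 6237.61/5768.80 − 1 = 0.0813, i.e. 8.13%.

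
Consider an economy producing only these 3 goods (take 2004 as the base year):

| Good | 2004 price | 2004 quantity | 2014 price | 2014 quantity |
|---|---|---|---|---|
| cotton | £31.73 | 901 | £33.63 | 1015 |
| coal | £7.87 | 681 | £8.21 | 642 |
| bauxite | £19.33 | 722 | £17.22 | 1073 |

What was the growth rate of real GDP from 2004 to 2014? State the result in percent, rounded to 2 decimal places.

21.07%

Real GDP 2004 = Nominal GDP 2004 = 31.73·901 + 7.87·681 + 19.33·722 = 47904.46.
Real GDP 2014 (at 2004 prices) = 31.73·1015 + 7.87·642 + 19.33·1073 = 57999.58.
Real growth = 57999.58/47904.46 − 1 = 0.2107.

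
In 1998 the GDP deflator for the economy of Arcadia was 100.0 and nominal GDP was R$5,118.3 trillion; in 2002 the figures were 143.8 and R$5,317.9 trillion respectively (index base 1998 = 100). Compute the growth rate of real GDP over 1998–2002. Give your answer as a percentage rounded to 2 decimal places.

Deflate each year: 1998 → 5118.3/1.000 = 5118.30; 2002 → 5317.9/1.438 = 3698.12.
So real GDP changed by 3698.12/5118.30 − 1 = -0.2775, i.e. -27.75%.

-27.75%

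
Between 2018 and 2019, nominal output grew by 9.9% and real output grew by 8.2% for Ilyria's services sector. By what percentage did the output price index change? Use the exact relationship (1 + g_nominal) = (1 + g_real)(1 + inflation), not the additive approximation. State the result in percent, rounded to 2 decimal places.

(1 + g_nom) = (1 + g_real)(1 + π), so π = 1.0990 / 1.0820 − 1 = 0.01571.

1.57%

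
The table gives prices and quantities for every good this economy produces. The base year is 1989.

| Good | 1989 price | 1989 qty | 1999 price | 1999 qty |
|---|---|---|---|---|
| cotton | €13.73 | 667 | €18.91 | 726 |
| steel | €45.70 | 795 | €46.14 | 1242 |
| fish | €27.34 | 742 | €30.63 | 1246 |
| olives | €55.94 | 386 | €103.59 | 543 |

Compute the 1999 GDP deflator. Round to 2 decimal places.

Nominal GDP 1999 = 18.91·726 + 46.14·1242 + 30.63·1246 + 103.59·543 = 165448.89.
Real GDP 1999 (at 1989 prices) = 13.73·726 + 45.70·1242 + 27.34·1246 + 55.94·543 = 131168.44.
Deflator = Nominal/Real × 100 = 165448.89/131168.44 × 100 = 126.135.

126.13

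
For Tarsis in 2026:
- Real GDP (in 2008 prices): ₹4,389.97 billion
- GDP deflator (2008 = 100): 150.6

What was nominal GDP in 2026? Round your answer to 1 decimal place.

₹6,611.3 billion

Nominal GDP = Real × (GDP deflator/100) = 4389.97 × 1.506 = 6611.29.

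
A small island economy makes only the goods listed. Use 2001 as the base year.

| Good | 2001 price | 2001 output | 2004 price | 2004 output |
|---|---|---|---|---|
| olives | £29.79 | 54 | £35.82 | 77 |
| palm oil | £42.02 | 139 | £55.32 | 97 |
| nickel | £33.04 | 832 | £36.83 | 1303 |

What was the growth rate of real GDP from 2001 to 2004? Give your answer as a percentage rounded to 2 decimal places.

41.45%

Real GDP 2001 = Nominal GDP 2001 = 29.79·54 + 42.02·139 + 33.04·832 = 34938.72.
Real GDP 2004 (at 2001 prices) = 29.79·77 + 42.02·97 + 33.04·1303 = 49420.89.
Real growth = 49420.89/34938.72 − 1 = 0.4145.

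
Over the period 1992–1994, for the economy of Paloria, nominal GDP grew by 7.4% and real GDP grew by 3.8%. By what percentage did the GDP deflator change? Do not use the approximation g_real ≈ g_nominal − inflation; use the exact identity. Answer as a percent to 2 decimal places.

3.47%

(1 + g_nom) = (1 + g_real)(1 + π), so π = 1.0740 / 1.0380 − 1 = 0.03468.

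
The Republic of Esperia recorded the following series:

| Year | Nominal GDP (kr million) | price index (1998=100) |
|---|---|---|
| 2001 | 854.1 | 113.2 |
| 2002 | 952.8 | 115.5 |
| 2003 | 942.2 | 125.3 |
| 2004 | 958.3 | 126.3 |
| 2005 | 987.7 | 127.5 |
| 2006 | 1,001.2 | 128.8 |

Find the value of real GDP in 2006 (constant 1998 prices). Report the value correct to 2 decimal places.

Real GDP 2006 = 1001.2 / 1.288 = 777.33.

kr 777.33 million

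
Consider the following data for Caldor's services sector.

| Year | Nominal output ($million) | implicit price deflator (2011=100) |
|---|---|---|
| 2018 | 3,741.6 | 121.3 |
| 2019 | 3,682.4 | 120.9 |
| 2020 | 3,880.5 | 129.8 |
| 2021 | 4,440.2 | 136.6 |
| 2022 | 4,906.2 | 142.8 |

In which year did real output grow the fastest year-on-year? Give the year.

2019: real = 3682.4/1.209 = 3045.82; growth vs 2018 (3084.58) = -1.26%.
2020: real = 3880.5/1.298 = 2989.60; growth vs 2019 (3045.82) = -1.85%.
2021: real = 4440.2/1.366 = 3250.51; growth vs 2020 (2989.60) = 8.73%.
2022: real = 4906.2/1.428 = 3435.71; growth vs 2021 (3250.51) = 5.70%.

2021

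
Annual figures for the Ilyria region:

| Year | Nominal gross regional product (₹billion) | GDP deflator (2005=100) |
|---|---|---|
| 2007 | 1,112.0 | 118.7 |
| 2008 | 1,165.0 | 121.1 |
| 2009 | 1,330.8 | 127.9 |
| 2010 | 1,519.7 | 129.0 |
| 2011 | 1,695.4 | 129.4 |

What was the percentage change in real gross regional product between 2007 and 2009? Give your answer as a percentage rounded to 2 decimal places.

11.07%

Real gross regional product 2007 = 1112.0/1.187 = 936.82.
Real gross regional product 2009 = 1330.8/1.279 = 1040.50.
Change = 1040.50/936.82 − 1 = 0.1107.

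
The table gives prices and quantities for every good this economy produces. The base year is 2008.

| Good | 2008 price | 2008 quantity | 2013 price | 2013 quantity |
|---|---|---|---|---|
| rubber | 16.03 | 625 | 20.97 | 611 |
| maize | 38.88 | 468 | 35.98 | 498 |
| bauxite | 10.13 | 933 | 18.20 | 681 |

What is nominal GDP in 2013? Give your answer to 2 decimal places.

43124.91

Nominal GDP 2013 = Σ (p_2013 × q_2013) = 20.97·611 + 35.98·498 + 18.20·681 = 43124.91.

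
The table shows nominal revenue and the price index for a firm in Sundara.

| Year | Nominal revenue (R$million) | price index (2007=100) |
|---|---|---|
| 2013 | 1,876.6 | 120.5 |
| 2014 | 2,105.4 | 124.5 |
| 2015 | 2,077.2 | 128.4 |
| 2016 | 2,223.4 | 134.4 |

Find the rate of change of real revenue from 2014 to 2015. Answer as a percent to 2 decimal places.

Real revenue 2014 = 2105.4/1.245 = 1691.08.
Real revenue 2015 = 2077.2/1.284 = 1617.76.
Change = 1617.76/1691.08 − 1 = -0.0434.

-4.34%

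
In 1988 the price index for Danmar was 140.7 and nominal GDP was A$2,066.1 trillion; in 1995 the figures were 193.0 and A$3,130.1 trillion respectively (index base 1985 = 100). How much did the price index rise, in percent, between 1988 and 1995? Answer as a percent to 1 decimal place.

37.2%

Price-level change = 193.0 / 140.7 − 1 = 0.3717.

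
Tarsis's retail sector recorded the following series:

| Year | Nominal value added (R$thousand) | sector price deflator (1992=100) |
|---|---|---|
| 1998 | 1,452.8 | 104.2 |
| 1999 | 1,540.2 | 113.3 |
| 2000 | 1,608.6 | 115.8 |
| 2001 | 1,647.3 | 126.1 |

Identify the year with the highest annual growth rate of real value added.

2000

1999: real = 1540.2/1.133 = 1359.40; growth vs 1998 (1394.24) = -2.50%.
2000: real = 1608.6/1.158 = 1389.12; growth vs 1999 (1359.40) = 2.19%.
2001: real = 1647.3/1.261 = 1306.34; growth vs 2000 (1389.12) = -5.96%.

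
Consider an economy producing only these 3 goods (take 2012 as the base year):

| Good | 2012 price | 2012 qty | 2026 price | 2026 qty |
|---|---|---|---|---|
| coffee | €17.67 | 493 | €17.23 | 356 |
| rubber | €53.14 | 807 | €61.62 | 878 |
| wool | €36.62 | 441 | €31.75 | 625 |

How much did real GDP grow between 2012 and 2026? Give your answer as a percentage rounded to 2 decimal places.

Real GDP 2012 = Nominal GDP 2012 = 17.67·493 + 53.14·807 + 36.62·441 = 67744.71.
Real GDP 2026 (at 2012 prices) = 17.67·356 + 53.14·878 + 36.62·625 = 75834.94.
Real growth = 75834.94/67744.71 − 1 = 0.1194.

11.94%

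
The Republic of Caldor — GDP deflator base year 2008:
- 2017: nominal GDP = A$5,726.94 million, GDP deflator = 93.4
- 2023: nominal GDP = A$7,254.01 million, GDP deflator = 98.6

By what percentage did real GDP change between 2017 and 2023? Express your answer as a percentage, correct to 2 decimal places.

19.98%

Real GDP 2017 = 5726.94 / 0.934 = 6131.63.
Real GDP 2023 = 7254.01 / 0.986 = 7357.01.
Real growth = 7357.01 / 6131.63 − 1 = 0.1998.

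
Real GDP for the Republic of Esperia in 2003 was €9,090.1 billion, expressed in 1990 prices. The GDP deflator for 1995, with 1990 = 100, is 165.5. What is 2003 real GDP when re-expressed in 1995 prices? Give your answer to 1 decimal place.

Real GDP in 1995 prices = Real GDP in 1990 prices × (P_1995/P_1990) = 9090.1 × 1.655 = 15044.12.

€15,044.1 billion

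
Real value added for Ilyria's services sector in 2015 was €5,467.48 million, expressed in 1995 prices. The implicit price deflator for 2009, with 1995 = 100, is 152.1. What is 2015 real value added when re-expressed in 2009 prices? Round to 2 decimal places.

Real value added in 2009 prices = Real value added in 1995 prices × (P_2009/P_1995) = 5467.48 × 1.521 = 8316.04.

€8,316.04 million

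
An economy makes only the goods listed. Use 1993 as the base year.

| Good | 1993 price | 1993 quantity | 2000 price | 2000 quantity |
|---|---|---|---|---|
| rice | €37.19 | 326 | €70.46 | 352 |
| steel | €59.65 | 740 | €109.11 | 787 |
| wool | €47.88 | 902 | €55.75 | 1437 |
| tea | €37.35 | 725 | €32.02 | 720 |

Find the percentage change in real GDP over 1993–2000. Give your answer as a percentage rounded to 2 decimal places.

23.08%

Real GDP 1993 = Nominal GDP 1993 = 37.19·326 + 59.65·740 + 47.88·902 + 37.35·725 = 126531.45.
Real GDP 2000 (at 1993 prices) = 37.19·352 + 59.65·787 + 47.88·1437 + 37.35·720 = 155730.99.
Real growth = 155730.99/126531.45 − 1 = 0.2308.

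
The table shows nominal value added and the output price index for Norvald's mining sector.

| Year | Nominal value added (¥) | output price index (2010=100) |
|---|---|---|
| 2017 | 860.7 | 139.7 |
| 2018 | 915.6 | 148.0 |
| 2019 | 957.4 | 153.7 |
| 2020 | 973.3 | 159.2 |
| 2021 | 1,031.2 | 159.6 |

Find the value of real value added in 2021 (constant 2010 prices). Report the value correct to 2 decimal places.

Real value added 2021 = 1031.2 / 1.596 = 646.12.

¥646.12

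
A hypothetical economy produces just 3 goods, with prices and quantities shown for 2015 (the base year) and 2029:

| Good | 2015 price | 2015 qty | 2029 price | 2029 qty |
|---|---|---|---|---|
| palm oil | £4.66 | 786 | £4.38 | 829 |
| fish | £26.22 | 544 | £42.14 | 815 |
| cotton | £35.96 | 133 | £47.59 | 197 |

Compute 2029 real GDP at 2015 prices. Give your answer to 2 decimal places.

Real GDP 2029 = Σ (p_2015 × q_2029) = 4.66·829 + 26.22·815 + 35.96·197 = 32316.56.

£32316.56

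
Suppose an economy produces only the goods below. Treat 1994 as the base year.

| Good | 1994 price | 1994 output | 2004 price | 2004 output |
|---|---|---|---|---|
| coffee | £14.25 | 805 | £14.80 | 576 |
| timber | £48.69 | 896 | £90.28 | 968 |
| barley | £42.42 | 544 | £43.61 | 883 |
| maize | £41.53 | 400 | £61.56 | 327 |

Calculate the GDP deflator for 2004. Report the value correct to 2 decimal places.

Nominal GDP 2004 = 14.80·576 + 90.28·968 + 43.61·883 + 61.56·327 = 154553.59.
Real GDP 2004 (at 1994 prices) = 14.25·576 + 48.69·968 + 42.42·883 + 41.53·327 = 106377.09.
Deflator = Nominal/Real × 100 = 154553.59/106377.09 × 100 = 145.288.

145.29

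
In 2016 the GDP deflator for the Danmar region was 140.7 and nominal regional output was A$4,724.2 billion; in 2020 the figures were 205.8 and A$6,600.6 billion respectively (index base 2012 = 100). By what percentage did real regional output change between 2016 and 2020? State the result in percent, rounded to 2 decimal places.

-4.48%

Deflate each year: 2016 → 4724.2/1.407 = 3357.64; 2020 → 6600.6/2.058 = 3207.29.
So real regional output changed by 3207.29/3357.64 − 1 = -0.0448, i.e. -4.48%.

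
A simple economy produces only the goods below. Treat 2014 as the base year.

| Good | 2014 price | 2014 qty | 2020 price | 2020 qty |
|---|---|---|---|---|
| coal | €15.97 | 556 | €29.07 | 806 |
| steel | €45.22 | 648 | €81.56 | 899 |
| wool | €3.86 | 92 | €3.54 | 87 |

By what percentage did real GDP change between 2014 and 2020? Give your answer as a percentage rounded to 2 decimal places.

Real GDP 2014 = Nominal GDP 2014 = 15.97·556 + 45.22·648 + 3.86·92 = 38537.00.
Real GDP 2020 (at 2014 prices) = 15.97·806 + 45.22·899 + 3.86·87 = 53860.42.
Real growth = 53860.42/38537.00 − 1 = 0.3976.

39.76%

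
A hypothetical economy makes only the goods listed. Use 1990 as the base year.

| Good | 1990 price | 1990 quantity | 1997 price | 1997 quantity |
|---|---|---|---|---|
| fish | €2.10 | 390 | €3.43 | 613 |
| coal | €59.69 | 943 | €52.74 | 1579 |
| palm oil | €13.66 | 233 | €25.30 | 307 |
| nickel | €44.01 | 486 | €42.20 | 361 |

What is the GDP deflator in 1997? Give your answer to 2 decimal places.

93.74

Nominal GDP 1997 = 3.43·613 + 52.74·1579 + 25.30·307 + 42.20·361 = 108380.35.
Real GDP 1997 (at 1990 prices) = 2.10·613 + 59.69·1579 + 13.66·307 + 44.01·361 = 115619.04.
Deflator = Nominal/Real × 100 = 108380.35/115619.04 × 100 = 93.739.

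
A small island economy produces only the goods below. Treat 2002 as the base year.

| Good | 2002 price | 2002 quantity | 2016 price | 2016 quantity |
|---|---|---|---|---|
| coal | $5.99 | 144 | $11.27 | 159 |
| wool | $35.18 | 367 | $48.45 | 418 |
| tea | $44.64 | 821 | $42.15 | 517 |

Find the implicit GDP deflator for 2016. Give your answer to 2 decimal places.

Nominal GDP 2016 = 11.27·159 + 48.45·418 + 42.15·517 = 43835.58.
Real GDP 2016 (at 2002 prices) = 5.99·159 + 35.18·418 + 44.64·517 = 38736.53.
Deflator = Nominal/Real × 100 = 43835.58/38736.53 × 100 = 113.163.

113.16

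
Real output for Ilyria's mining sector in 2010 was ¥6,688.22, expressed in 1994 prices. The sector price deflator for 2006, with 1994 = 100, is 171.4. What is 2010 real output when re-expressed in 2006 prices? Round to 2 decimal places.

¥11,463.61

Real output in 2006 prices = Real output in 1994 prices × (P_2006/P_1994) = 6688.22 × 1.714 = 11463.61.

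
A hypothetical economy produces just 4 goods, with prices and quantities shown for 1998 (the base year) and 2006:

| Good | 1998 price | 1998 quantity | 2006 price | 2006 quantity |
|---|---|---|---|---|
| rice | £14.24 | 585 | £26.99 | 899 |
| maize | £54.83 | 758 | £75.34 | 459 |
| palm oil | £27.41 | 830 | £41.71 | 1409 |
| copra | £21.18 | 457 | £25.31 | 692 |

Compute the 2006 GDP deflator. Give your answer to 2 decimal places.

148.09

Nominal GDP 2006 = 26.99·899 + 75.34·459 + 41.71·1409 + 25.31·692 = 135128.98.
Real GDP 2006 (at 1998 prices) = 14.24·899 + 54.83·459 + 27.41·1409 + 21.18·692 = 91245.98.
Deflator = Nominal/Real × 100 = 135128.98/91245.98 × 100 = 148.093.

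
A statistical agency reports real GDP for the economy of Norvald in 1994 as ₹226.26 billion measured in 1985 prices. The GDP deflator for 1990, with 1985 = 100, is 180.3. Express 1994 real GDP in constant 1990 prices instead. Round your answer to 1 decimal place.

Real GDP in 1990 prices = Real GDP in 1985 prices × (P_1990/P_1985) = 226.26 × 1.803 = 407.95.

₹407.9 billion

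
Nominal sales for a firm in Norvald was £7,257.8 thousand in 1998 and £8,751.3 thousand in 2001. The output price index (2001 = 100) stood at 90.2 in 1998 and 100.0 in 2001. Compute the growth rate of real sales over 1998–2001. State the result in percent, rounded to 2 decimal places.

Real sales 1998 = 7257.8 / 0.902 = 8046.34.
Real sales 2001 = 8751.3 / 1.000 = 8751.30.
Real growth = 8751.30 / 8046.34 − 1 = 0.0876.

8.76%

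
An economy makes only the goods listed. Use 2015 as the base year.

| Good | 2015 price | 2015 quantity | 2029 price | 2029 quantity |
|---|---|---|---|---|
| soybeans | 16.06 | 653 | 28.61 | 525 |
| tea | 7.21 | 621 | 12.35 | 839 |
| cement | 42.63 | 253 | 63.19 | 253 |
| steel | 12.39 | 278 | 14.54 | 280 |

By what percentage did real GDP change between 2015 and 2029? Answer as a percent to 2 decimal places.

Real GDP 2015 = Nominal GDP 2015 = 16.06·653 + 7.21·621 + 42.63·253 + 12.39·278 = 29194.40.
Real GDP 2029 (at 2015 prices) = 16.06·525 + 7.21·839 + 42.63·253 + 12.39·280 = 28735.28.
Real growth = 28735.28/29194.40 − 1 = -0.0157.

-1.57%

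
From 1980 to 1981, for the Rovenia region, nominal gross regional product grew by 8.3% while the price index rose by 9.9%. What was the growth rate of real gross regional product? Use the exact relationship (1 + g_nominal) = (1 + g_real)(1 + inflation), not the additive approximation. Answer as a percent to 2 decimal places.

-1.46%

(1 + g_nom) = (1 + g_real)(1 + π), so g_real = 1.0830 / 1.0990 − 1 = -0.01456.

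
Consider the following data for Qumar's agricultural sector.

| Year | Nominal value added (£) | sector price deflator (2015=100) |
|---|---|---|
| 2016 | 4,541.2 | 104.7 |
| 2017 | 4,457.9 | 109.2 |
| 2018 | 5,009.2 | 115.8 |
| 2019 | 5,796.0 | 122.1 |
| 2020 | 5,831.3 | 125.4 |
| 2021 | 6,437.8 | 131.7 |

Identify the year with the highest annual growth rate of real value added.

2017: real = 4457.9/1.092 = 4082.33; growth vs 2016 (4337.34) = -5.88%.
2018: real = 5009.2/1.158 = 4325.73; growth vs 2017 (4082.33) = 5.96%.
2019: real = 5796.0/1.221 = 4746.93; growth vs 2018 (4325.73) = 9.74%.
2020: real = 5831.3/1.254 = 4650.16; growth vs 2019 (4746.93) = -2.04%.
2021: real = 6437.8/1.317 = 4888.23; growth vs 2020 (4650.16) = 5.12%.

2019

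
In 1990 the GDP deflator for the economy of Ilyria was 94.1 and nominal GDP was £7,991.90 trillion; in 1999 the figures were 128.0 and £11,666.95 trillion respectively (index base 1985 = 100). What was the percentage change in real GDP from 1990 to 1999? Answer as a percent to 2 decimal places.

7.32%

Real GDP 1990 = 7991.90 / 0.941 = 8492.99.
Real GDP 1999 = 11666.95 / 1.280 = 9114.80.
Real growth = 9114.80 / 8492.99 − 1 = 0.0732.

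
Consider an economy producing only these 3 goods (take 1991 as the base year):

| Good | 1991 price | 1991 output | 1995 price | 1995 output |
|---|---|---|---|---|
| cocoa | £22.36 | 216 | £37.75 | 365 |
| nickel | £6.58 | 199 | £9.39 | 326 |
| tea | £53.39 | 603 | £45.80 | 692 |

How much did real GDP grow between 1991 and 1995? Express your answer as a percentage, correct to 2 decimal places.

Real GDP 1991 = Nominal GDP 1991 = 22.36·216 + 6.58·199 + 53.39·603 = 38333.35.
Real GDP 1995 (at 1991 prices) = 22.36·365 + 6.58·326 + 53.39·692 = 47252.36.
Real growth = 47252.36/38333.35 − 1 = 0.2327.

23.27%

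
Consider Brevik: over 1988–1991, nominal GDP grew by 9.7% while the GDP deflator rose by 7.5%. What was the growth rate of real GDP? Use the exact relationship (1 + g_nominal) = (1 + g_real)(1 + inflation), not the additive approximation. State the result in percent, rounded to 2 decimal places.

(1 + g_nom) = (1 + g_real)(1 + π), so g_real = 1.0970 / 1.0750 − 1 = 0.02047.

2.05%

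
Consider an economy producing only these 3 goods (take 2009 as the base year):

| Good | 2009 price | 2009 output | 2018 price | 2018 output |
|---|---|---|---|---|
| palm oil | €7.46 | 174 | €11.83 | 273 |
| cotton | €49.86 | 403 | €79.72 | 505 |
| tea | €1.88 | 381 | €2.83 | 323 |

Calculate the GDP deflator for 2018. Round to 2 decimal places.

Nominal GDP 2018 = 11.83·273 + 79.72·505 + 2.83·323 = 44402.28.
Real GDP 2018 (at 2009 prices) = 7.46·273 + 49.86·505 + 1.88·323 = 27823.12.
Deflator = Nominal/Real × 100 = 44402.28/27823.12 × 100 = 159.588.

159.59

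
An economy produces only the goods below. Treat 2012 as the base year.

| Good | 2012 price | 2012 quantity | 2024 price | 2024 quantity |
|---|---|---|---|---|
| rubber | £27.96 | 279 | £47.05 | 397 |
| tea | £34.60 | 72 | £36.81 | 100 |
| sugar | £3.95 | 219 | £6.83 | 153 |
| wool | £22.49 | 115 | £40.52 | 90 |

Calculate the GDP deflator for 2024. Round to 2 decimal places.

Nominal GDP 2024 = 47.05·397 + 36.81·100 + 6.83·153 + 40.52·90 = 27051.64.
Real GDP 2024 (at 2012 prices) = 27.96·397 + 34.60·100 + 3.95·153 + 22.49·90 = 17188.57.
Deflator = Nominal/Real × 100 = 27051.64/17188.57 × 100 = 157.382.

157.38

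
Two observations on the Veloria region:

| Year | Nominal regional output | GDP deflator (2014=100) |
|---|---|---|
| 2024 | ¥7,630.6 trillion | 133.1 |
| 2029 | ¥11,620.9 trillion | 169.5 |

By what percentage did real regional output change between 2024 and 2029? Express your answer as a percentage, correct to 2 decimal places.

19.59%

Real regional output 2024 = 7630.6 / 1.331 = 5732.98.
Real regional output 2029 = 11620.9 / 1.695 = 6855.99.
Real growth = 6855.99 / 5732.98 − 1 = 0.1959.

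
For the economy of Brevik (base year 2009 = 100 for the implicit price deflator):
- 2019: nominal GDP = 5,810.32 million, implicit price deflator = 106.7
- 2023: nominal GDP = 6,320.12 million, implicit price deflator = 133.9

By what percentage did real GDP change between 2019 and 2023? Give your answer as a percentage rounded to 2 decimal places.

Real GDP 2019 = 5810.32 / 1.067 = 5445.47.
Real GDP 2023 = 6320.12 / 1.339 = 4720.03.
Real growth = 4720.03 / 5445.47 − 1 = -0.1332.

-13.32%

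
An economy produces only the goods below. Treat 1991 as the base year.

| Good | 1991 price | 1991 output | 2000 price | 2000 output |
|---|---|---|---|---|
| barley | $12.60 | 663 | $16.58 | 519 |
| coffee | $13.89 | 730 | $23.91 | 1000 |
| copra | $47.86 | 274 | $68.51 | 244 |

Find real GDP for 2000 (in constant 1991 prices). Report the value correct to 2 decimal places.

$32107.24

Real GDP 2000 = Σ (p_1991 × q_2000) = 12.60·519 + 13.89·1000 + 47.86·244 = 32107.24.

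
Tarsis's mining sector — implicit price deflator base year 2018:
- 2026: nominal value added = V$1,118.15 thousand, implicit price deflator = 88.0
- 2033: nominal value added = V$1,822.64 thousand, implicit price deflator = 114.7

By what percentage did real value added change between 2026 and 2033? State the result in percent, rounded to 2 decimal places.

25.06%

Deflate each year: 2026 → 1118.15/0.880 = 1270.63; 2033 → 1822.64/1.147 = 1589.05.
So real value added changed by 1589.05/1270.63 − 1 = 0.2506, i.e. 25.06%.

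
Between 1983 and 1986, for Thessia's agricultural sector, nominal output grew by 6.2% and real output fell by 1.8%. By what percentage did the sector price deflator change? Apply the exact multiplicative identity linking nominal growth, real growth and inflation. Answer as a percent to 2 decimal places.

(1 + g_nom) = (1 + g_real)(1 + π), so π = 1.0620 / 0.9820 − 1 = 0.08147.

8.15%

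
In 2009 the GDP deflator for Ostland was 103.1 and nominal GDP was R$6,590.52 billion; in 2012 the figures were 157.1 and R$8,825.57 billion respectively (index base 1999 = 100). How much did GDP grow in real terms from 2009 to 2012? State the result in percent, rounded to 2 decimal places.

-12.12%

Real GDP 2009 = 6590.52 / 1.031 = 6392.36.
Real GDP 2012 = 8825.57 / 1.571 = 5617.80.
Real growth = 5617.80 / 6392.36 − 1 = -0.1212.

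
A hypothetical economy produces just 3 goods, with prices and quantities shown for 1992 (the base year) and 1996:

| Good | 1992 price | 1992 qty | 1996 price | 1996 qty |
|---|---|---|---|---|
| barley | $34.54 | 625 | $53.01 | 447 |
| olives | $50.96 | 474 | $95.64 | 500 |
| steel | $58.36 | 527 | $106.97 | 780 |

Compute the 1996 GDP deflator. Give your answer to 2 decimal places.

179.26

Nominal GDP 1996 = 53.01·447 + 95.64·500 + 106.97·780 = 154952.07.
Real GDP 1996 (at 1992 prices) = 34.54·447 + 50.96·500 + 58.36·780 = 86440.18.
Deflator = Nominal/Real × 100 = 154952.07/86440.18 × 100 = 179.259.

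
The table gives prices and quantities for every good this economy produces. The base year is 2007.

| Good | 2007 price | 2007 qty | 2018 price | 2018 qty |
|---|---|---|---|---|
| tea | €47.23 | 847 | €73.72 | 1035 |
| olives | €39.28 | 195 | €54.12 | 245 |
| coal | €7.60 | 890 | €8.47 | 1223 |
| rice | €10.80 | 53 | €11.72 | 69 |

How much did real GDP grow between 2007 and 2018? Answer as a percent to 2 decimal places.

24.63%

Real GDP 2007 = Nominal GDP 2007 = 47.23·847 + 39.28·195 + 7.60·890 + 10.80·53 = 54999.81.
Real GDP 2018 (at 2007 prices) = 47.23·1035 + 39.28·245 + 7.60·1223 + 10.80·69 = 68546.65.
Real growth = 68546.65/54999.81 − 1 = 0.2463.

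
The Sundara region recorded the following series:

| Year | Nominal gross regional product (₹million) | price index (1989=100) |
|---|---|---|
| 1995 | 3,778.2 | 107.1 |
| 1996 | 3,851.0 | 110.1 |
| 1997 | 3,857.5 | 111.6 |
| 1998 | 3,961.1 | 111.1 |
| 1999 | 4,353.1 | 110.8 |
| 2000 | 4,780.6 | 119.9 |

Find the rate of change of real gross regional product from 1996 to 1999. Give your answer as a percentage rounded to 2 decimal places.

Real gross regional product 1996 = 3851.0/1.101 = 3497.73.
Real gross regional product 1999 = 4353.1/1.108 = 3928.79.
Change = 3928.79/3497.73 − 1 = 0.1232.

12.32%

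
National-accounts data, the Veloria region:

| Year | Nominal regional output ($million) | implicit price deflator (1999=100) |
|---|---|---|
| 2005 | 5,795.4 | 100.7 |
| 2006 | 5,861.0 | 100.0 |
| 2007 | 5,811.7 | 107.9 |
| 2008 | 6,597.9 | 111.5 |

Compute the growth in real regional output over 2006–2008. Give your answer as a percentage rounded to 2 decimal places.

0.96%

Real regional output 2006 = 5861.0/1.000 = 5861.00.
Real regional output 2008 = 6597.9/1.115 = 5917.40.
Change = 5917.40/5861.00 − 1 = 0.0096.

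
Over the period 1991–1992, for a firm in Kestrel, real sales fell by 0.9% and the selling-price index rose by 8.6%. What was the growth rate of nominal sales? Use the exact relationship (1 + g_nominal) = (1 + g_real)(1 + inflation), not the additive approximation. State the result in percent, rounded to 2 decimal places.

7.62%

(1 + g_nom) = (1 + g_real)(1 + π) = 0.9910 × 1.0860 = 1.07623.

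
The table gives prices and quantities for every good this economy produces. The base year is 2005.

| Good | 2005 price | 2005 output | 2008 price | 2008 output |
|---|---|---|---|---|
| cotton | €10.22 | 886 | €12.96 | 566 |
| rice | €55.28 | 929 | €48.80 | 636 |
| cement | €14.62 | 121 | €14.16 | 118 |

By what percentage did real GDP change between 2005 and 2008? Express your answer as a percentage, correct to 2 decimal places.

Real GDP 2005 = Nominal GDP 2005 = 10.22·886 + 55.28·929 + 14.62·121 = 62179.06.
Real GDP 2008 (at 2005 prices) = 10.22·566 + 55.28·636 + 14.62·118 = 42667.76.
Real growth = 42667.76/62179.06 − 1 = -0.3138.

-31.38%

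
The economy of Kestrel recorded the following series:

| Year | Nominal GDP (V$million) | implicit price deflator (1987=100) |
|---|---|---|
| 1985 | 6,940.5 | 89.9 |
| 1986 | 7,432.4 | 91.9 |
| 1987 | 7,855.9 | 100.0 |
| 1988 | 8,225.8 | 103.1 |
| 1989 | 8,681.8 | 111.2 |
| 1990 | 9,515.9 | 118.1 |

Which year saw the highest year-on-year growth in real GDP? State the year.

1986: real = 7432.4/0.919 = 8087.49; growth vs 1985 (7720.24) = 4.76%.
1987: real = 7855.9/1.000 = 7855.90; growth vs 1986 (8087.49) = -2.86%.
1988: real = 8225.8/1.031 = 7978.47; growth vs 1987 (7855.90) = 1.56%.
1989: real = 8681.8/1.112 = 7807.37; growth vs 1988 (7978.47) = -2.14%.
1990: real = 9515.9/1.181 = 8057.49; growth vs 1989 (7807.37) = 3.20%.

1986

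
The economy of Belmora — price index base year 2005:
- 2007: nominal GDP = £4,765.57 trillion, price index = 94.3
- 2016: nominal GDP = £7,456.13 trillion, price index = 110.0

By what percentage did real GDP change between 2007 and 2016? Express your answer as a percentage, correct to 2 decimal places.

Real GDP 2007 = 4765.57 / 0.943 = 5053.63.
Real GDP 2016 = 7456.13 / 1.100 = 6778.30.
Real growth = 6778.30 / 5053.63 − 1 = 0.3413.

34.13%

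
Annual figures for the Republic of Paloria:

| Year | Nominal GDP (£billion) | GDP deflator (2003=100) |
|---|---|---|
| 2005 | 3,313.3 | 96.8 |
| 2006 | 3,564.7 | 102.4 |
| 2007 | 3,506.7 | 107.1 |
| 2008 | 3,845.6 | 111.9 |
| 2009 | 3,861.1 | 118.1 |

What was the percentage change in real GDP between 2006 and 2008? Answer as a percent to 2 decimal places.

-1.28%

Real GDP 2006 = 3564.7/1.024 = 3481.15.
Real GDP 2008 = 3845.6/1.119 = 3436.64.
Change = 3436.64/3481.15 − 1 = -0.0128.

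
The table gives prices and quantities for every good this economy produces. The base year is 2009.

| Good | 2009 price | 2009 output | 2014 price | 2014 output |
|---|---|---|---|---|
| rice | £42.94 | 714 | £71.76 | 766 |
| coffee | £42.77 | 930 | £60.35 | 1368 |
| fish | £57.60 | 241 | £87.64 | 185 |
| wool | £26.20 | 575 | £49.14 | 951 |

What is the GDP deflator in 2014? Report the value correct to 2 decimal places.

Nominal GDP 2014 = 71.76·766 + 60.35·1368 + 87.64·185 + 49.14·951 = 200472.50.
Real GDP 2014 (at 2009 prices) = 42.94·766 + 42.77·1368 + 57.60·185 + 26.20·951 = 126973.60.
Deflator = Nominal/Real × 100 = 200472.50/126973.60 × 100 = 157.885.

157.89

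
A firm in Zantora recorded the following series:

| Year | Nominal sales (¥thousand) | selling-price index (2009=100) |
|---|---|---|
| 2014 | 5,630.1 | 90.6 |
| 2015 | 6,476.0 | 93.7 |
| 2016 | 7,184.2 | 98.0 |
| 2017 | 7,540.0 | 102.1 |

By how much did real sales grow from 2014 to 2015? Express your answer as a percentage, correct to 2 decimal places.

11.22%

Real sales 2014 = 5630.1/0.906 = 6214.24.
Real sales 2015 = 6476.0/0.937 = 6911.42.
Change = 6911.42/6214.24 − 1 = 0.1122.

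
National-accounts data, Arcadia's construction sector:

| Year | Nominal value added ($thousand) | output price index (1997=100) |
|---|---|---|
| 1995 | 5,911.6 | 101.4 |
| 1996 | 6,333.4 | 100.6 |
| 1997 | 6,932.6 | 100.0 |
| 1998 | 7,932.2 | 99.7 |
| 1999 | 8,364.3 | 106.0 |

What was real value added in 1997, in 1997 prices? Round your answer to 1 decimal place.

$6,932.6 thousand

Real value added 1997 = 6932.6 / 1.000 = 6932.60.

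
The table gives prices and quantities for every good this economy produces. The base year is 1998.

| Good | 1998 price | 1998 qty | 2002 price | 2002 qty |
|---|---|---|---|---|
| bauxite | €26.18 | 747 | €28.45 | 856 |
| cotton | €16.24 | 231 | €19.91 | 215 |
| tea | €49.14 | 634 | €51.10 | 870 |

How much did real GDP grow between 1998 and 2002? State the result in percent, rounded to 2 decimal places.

26.06%

Real GDP 1998 = Nominal GDP 1998 = 26.18·747 + 16.24·231 + 49.14·634 = 54462.66.
Real GDP 2002 (at 1998 prices) = 26.18·856 + 16.24·215 + 49.14·870 = 68653.48.
Real growth = 68653.48/54462.66 − 1 = 0.2606.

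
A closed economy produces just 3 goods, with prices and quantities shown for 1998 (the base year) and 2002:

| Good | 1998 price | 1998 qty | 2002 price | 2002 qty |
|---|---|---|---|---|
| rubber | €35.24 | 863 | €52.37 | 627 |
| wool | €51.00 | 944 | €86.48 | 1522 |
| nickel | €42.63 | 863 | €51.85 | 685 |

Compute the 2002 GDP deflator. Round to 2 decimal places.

155.12

Nominal GDP 2002 = 52.37·627 + 86.48·1522 + 51.85·685 = 199975.80.
Real GDP 2002 (at 1998 prices) = 35.24·627 + 51.00·1522 + 42.63·685 = 128919.03.
Deflator = Nominal/Real × 100 = 199975.80/128919.03 × 100 = 155.117.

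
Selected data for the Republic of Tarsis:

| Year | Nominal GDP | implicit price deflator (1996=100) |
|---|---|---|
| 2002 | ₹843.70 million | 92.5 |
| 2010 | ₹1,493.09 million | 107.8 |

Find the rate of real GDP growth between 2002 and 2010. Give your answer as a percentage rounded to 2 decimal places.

51.85%

Real GDP 2002 = 843.70 / 0.925 = 912.11.
Real GDP 2010 = 1493.09 / 1.078 = 1385.06.
Real growth = 1385.06 / 912.11 − 1 = 0.5185.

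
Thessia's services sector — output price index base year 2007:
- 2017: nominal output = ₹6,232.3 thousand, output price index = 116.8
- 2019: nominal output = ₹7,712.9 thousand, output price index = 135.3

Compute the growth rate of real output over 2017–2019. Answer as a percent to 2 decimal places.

Deflate each year: 2017 → 6232.3/1.168 = 5335.87; 2019 → 7712.9/1.353 = 5700.59.
So real output changed by 5700.59/5335.87 − 1 = 0.0684, i.e. 6.84%.

6.84%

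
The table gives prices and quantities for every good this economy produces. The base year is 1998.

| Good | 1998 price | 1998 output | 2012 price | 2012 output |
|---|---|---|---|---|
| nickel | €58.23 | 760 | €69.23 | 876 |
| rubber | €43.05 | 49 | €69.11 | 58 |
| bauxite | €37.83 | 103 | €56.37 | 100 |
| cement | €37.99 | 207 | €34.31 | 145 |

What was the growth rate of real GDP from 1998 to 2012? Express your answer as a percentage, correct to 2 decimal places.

8.04%

Real GDP 1998 = Nominal GDP 1998 = 58.23·760 + 43.05·49 + 37.83·103 + 37.99·207 = 58124.67.
Real GDP 2012 (at 1998 prices) = 58.23·876 + 43.05·58 + 37.83·100 + 37.99·145 = 62797.93.
Real growth = 62797.93/58124.67 − 1 = 0.0804.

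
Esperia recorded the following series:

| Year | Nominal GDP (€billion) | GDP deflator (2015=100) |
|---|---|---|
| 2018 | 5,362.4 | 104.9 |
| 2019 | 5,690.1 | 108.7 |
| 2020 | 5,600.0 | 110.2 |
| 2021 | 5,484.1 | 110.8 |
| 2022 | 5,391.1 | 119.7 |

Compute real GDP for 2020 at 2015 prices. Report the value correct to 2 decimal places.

€5,081.67 billion

Real GDP 2020 = 5600.0 / 1.102 = 5081.67.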